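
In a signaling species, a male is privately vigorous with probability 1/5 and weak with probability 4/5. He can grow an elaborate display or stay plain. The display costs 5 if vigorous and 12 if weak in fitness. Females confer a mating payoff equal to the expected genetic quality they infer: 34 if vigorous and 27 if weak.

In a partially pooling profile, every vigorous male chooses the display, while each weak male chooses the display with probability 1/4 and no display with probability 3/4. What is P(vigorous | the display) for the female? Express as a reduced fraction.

P(the display) = (1/5)·1 + (4/5)·(1/4) = 2/5.
By Bayes' rule, P(vigorous | the display) = (1/5) / (2/5) = 1/2.

1/2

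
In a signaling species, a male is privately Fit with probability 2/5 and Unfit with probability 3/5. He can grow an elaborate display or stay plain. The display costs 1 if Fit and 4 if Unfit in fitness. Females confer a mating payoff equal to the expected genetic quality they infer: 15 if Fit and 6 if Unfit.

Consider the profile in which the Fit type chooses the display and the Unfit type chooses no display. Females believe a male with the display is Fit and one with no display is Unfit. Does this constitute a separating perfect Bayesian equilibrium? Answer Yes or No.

No

Under these beliefs, the display earns mating payoff 15 and no display earns mating payoff 6.
Fit: the display nets 15 − 1 = 14; no display nets 6. Fit prefers the display.
Unfit: the display nets 15 − 4 = 11; no display nets 6. Unfit would deviate to the display.
Unfit has a profitable deviation, so the profile is not an equilibrium.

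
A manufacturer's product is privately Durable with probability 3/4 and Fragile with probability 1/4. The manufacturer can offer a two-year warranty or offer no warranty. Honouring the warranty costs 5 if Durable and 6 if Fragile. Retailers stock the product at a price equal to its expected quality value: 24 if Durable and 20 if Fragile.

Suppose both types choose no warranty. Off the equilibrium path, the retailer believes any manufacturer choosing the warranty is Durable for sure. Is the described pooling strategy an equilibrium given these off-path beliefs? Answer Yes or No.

Yes

On path, the retailer holds the prior and pays 3/4·24 + 1/4·20 = 23. Off path (the warranty), believing Durable, it pays 24.
Durable: no warranty nets 23; the warranty nets 24 − 5 = 19. Durable stays.
Fragile: no warranty nets 23; the warranty nets 24 − 6 = 18. Fragile stays.
No type deviates, so pooling is sustained.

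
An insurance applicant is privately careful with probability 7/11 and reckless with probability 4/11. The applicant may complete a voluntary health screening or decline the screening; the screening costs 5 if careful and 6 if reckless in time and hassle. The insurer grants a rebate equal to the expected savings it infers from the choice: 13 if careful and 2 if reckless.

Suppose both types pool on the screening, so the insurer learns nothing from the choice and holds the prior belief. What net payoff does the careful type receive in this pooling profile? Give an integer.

Pooled rebate = 7/11·13 + 4/11·2 = 9.
careful pays cost 5 for the screening, so net payoff = 9 − 5 = 4.

4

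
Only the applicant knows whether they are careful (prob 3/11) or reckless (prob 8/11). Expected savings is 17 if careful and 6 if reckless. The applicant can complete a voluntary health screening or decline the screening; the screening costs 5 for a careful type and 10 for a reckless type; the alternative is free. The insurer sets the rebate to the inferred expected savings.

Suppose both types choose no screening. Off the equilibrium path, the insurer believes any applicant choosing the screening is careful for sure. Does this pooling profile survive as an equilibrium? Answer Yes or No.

No

On path, the insurer holds the prior and pays 3/11·17 + 8/11·6 = 9. Off path (the screening), believing careful, it pays 17.
careful: no screening nets 9; the screening nets 17 − 5 = 12. careful would deviate.
reckless: no screening nets 9; the screening nets 17 − 10 = 7. reckless stays.
A type deviates, so pooling fails.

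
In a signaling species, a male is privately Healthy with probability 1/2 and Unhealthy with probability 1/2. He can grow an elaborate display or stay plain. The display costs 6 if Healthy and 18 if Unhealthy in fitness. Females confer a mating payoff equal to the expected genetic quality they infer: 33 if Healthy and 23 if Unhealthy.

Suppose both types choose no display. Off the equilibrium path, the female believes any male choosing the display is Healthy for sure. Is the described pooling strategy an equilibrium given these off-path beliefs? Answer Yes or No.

Yes

On path, the female holds the prior and pays 1/2·33 + 1/2·23 = 28. Off path (the display), believing Healthy, it pays 33.
Healthy: no display nets 28; the display nets 33 − 6 = 27. Healthy stays.
Unhealthy: no display nets 28; the display nets 33 − 18 = 15. Unhealthy stays.
No type deviates, so pooling is sustained.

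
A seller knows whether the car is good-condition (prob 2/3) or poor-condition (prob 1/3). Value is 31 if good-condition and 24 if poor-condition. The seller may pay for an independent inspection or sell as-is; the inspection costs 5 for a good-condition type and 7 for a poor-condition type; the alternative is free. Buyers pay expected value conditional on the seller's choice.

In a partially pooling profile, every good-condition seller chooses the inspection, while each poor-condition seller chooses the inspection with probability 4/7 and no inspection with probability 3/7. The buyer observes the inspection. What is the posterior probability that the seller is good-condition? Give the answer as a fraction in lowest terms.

P(the inspection) = (2/3)·1 + (1/3)·(4/7) = 6/7.
By Bayes' rule, P(good-condition | the inspection) = (2/3) / (6/7) = 7/9.

7/9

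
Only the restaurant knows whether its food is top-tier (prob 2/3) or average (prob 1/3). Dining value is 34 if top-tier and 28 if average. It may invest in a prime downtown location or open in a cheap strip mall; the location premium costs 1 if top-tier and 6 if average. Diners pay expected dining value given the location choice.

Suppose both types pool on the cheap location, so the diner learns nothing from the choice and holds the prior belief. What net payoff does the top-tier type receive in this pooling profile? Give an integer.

Pooled price premium = 2/3·34 + 1/3·28 = 32.
top-tier pays no cost for the cheap location, so net payoff = 32.

32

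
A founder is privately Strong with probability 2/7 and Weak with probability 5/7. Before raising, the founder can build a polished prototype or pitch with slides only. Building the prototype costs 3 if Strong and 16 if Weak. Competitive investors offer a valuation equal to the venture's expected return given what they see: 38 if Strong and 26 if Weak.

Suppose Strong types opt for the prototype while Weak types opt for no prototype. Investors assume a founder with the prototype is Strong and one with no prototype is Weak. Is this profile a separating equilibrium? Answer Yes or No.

Yes

Under these beliefs, the prototype earns valuation 38 and no prototype earns valuation 26.
Strong: the prototype nets 38 − 3 = 35; no prototype nets 26. Strong prefers the prototype.
Weak: the prototype nets 38 − 16 = 22; no prototype nets 26. Weak prefers no prototype.
Neither type deviates, so the separating profile is an equilibrium.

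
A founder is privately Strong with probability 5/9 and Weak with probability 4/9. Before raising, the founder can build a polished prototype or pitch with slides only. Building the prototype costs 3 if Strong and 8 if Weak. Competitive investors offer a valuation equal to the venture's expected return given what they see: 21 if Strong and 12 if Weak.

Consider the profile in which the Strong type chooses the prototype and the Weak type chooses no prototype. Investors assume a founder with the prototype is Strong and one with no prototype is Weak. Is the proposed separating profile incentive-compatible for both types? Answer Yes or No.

No

Under these beliefs, the prototype earns valuation 21 and no prototype earns valuation 12.
Strong: the prototype nets 21 − 3 = 18; no prototype nets 12. Strong prefers the prototype.
Weak: the prototype nets 21 − 8 = 13; no prototype nets 12. Weak would deviate to the prototype.
Weak has a profitable deviation, so the profile is not an equilibrium.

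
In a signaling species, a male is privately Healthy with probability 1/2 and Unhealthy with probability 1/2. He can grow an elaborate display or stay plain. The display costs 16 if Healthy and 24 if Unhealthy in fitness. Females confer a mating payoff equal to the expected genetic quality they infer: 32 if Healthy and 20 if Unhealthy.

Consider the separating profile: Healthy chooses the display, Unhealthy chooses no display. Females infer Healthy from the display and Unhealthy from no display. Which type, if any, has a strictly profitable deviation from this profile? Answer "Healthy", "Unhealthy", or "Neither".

The display pays 32; no display pays 20.
Healthy: assigned the display, nets 32 − 16 = 16; deviating to no display nets 20.
Unhealthy: assigned no display, nets 20; deviating to the display nets 32 − 24 = 8.
The Healthy type gains 4 by deviating.

Healthy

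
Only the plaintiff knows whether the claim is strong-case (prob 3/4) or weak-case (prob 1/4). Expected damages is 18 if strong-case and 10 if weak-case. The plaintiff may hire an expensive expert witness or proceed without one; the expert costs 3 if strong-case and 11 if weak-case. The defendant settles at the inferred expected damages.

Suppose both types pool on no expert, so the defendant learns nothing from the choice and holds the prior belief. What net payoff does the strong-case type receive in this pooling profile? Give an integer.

16

Pooled settlement = 3/4·18 + 1/4·10 = 16.
strong-case pays no cost for no expert, so net payoff = 16.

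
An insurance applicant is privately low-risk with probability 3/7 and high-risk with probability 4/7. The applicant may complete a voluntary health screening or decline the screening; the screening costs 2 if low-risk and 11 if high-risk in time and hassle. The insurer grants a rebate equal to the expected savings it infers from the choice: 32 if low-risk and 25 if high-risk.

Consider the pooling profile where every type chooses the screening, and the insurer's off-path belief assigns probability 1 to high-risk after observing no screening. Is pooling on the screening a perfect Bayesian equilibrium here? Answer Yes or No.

No

On path, the insurer holds the prior and pays 3/7·32 + 4/7·25 = 28. Off path (no screening), believing high-risk, it pays 25.
low-risk: the screening nets 28 − 2 = 26; no screening nets 25. low-risk stays.
high-risk: the screening nets 28 − 11 = 17; no screening nets 25. high-risk would deviate.
A type deviates, so pooling fails.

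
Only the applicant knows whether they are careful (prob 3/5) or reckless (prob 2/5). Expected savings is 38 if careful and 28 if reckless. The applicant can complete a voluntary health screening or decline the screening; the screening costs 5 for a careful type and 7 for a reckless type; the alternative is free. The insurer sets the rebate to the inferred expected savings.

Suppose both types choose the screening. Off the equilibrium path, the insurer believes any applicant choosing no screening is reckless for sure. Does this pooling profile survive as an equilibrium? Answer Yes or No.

On path, the insurer holds the prior and pays 3/5·38 + 2/5·28 = 34. Off path (no screening), believing reckless, it pays 28.
careful: the screening nets 34 − 5 = 29; no screening nets 28. careful stays.
reckless: the screening nets 34 − 7 = 27; no screening nets 28. reckless would deviate.
A type deviates, so pooling fails.

No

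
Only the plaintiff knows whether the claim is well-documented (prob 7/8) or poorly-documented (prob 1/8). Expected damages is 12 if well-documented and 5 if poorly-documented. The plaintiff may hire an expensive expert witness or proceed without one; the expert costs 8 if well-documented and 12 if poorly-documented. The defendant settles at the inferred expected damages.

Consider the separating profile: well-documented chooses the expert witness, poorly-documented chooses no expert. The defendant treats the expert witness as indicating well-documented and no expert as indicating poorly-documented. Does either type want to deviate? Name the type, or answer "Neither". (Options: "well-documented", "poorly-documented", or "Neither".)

well-documented

The expert witness pays 12; no expert pays 5.
well-documented: assigned the expert witness, nets 12 − 8 = 4; deviating to no expert nets 5.
poorly-documented: assigned no expert, nets 5; deviating to the expert witness nets 12 − 12 = 0.
The well-documented type gains 1 by deviating.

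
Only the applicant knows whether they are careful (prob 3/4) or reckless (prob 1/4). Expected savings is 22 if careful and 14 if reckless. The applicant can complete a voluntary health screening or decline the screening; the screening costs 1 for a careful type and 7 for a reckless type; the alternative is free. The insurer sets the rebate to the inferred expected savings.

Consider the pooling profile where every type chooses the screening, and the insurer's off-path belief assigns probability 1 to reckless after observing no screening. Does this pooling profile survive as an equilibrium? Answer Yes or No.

On path, the insurer holds the prior and pays 3/4·22 + 1/4·14 = 20. Off path (no screening), believing reckless, it pays 14.
careful: the screening nets 20 − 1 = 19; no screening nets 14. careful stays.
reckless: the screening nets 20 − 7 = 13; no screening nets 14. reckless would deviate.
A type deviates, so pooling fails.

No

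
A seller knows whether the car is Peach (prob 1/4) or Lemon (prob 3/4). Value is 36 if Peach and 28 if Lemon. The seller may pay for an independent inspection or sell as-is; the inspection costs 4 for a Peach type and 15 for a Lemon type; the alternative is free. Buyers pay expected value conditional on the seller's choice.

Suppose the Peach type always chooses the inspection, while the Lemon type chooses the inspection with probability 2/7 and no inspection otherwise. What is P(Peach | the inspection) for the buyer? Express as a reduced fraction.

P(the inspection) = (1/4)·1 + (3/4)·(2/7) = 13/28.
By Bayes' rule, P(Peach | the inspection) = (1/4) / (13/28) = 7/13.

7/13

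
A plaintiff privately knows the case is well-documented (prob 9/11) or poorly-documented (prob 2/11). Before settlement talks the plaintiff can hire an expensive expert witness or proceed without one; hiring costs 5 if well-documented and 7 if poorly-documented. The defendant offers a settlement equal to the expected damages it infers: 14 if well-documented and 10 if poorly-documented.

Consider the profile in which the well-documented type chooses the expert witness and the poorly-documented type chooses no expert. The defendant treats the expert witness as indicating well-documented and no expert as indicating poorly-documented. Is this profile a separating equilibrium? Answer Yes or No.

Under these beliefs, the expert witness earns settlement 14 and no expert earns settlement 10.
well-documented: the expert witness nets 14 − 5 = 9; no expert nets 10. well-documented would deviate to no expert.
poorly-documented: the expert witness nets 14 − 7 = 7; no expert nets 10. poorly-documented prefers no expert.
well-documented has a profitable deviation, so the profile is not an equilibrium.

No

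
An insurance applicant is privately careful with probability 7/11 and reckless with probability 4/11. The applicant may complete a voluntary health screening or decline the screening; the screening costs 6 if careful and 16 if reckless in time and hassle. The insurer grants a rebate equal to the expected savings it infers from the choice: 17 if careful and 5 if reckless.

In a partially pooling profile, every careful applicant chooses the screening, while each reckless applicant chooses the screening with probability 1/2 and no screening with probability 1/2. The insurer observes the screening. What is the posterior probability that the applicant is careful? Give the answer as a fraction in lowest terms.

P(the screening) = (7/11)·1 + (4/11)·(1/2) = 9/11.
By Bayes' rule, P(careful | the screening) = (7/11) / (9/11) = 7/9.

7/9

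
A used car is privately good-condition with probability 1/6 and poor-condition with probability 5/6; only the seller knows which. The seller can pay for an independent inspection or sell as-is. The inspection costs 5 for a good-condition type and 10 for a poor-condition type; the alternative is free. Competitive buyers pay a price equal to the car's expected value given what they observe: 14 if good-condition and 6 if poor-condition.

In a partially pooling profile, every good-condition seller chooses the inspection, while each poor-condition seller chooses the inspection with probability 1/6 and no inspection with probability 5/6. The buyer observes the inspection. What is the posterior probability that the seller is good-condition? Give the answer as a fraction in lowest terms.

6/11

P(the inspection) = (1/6)·1 + (5/6)·(1/6) = 11/36.
By Bayes' rule, P(good-condition | the inspection) = (1/6) / (11/36) = 6/11.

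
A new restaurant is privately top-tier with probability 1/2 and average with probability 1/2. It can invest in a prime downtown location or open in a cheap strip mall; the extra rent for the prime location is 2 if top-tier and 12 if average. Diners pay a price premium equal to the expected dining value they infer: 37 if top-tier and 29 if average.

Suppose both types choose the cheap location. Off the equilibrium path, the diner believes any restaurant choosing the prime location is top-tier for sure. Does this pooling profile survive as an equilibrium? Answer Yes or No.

On path, the diner holds the prior and pays 1/2·37 + 1/2·29 = 33. Off path (the prime location), believing top-tier, it pays 37.
top-tier: the cheap location nets 33; the prime location nets 37 − 2 = 35. top-tier would deviate.
average: the cheap location nets 33; the prime location nets 37 − 12 = 25. average stays.
A type deviates, so pooling fails.

No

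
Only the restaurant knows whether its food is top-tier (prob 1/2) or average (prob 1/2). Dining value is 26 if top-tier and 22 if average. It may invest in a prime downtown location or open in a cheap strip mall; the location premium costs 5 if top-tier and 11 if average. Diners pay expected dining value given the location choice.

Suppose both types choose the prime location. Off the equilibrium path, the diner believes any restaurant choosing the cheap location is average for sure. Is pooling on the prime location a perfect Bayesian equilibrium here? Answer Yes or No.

No

On path, the diner holds the prior and pays 1/2·26 + 1/2·22 = 24. Off path (the cheap location), believing average, it pays 22.
top-tier: the prime location nets 24 − 5 = 19; the cheap location nets 22. top-tier would deviate.
average: the prime location nets 24 − 11 = 13; the cheap location nets 22. average would deviate.
A type deviates, so pooling fails.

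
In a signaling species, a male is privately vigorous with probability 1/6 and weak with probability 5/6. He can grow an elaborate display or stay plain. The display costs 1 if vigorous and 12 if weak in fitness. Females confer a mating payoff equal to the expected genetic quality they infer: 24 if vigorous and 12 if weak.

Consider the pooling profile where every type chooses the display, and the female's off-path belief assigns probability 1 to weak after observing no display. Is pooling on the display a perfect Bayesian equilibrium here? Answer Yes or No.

No

On path, the female holds the prior and pays 1/6·24 + 5/6·12 = 14. Off path (no display), believing weak, it pays 12.
vigorous: the display nets 14 − 1 = 13; no display nets 12. vigorous stays.
weak: the display nets 14 − 12 = 2; no display nets 12. weak would deviate.
A type deviates, so pooling fails.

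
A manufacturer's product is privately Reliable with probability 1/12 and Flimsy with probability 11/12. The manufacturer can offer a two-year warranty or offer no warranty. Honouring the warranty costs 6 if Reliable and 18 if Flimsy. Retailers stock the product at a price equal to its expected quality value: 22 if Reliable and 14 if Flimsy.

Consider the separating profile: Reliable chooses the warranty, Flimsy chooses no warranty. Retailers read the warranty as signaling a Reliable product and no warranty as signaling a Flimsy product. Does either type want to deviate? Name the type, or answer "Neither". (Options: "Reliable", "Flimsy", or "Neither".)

Neither

The warranty pays 22; no warranty pays 14.
Reliable: assigned the warranty, nets 22 − 6 = 16; deviating to no warranty nets 14.
Flimsy: assigned no warranty, nets 14; deviating to the warranty nets 22 − 18 = 4.
Both types strictly prefer their assigned action; no profitable deviation.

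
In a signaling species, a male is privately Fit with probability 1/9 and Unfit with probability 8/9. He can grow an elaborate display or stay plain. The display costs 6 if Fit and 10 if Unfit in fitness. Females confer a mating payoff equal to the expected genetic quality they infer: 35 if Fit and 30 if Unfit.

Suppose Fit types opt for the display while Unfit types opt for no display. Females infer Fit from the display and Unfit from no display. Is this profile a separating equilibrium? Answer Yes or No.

No

Under these beliefs, the display earns mating payoff 35 and no display earns mating payoff 30.
Fit: the display nets 35 − 6 = 29; no display nets 30. Fit would deviate to no display.
Unfit: the display nets 35 − 10 = 25; no display nets 30. Unfit prefers no display.
Fit has a profitable deviation, so the profile is not an equilibrium.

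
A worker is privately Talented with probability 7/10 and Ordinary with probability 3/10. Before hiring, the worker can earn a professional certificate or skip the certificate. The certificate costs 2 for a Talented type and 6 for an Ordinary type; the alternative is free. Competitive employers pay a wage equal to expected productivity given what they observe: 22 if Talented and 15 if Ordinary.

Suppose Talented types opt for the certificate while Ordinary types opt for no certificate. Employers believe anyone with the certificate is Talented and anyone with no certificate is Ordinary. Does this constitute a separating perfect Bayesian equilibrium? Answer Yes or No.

No

Under these beliefs, the certificate earns wage 22 and no certificate earns wage 15.
Talented: the certificate nets 22 − 2 = 20; no certificate nets 15. Talented prefers the certificate.
Ordinary: the certificate nets 22 − 6 = 16; no certificate nets 15. Ordinary would deviate to the certificate.
Ordinary has a profitable deviation, so the profile is not an equilibrium.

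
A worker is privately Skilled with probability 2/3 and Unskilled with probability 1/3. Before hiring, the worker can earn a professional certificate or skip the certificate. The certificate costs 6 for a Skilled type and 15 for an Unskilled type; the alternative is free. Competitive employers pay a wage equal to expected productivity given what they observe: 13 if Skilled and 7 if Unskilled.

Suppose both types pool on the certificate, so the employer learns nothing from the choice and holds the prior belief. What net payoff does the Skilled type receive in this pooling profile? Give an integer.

5

Pooled wage = 2/3·13 + 1/3·7 = 11.
Skilled pays cost 6 for the certificate, so net payoff = 11 − 6 = 5.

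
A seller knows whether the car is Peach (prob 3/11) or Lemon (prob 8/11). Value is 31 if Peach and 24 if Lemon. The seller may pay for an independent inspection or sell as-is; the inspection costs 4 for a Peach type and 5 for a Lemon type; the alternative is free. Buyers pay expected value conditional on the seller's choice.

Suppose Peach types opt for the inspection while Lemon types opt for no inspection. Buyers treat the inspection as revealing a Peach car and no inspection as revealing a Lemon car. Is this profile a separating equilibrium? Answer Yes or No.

No

Under these beliefs, the inspection earns price 31 and no inspection earns price 24.
Peach: the inspection nets 31 − 4 = 27; no inspection nets 24. Peach prefers the inspection.
Lemon: the inspection nets 31 − 5 = 26; no inspection nets 24. Lemon would deviate to the inspection.
Lemon has a profitable deviation, so the profile is not an equilibrium.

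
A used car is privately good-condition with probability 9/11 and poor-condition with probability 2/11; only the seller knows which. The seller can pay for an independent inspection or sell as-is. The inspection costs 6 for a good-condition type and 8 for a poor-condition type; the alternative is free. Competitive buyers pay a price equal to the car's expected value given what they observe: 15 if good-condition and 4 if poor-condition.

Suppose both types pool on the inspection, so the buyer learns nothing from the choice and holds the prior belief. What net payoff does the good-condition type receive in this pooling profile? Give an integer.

7

Pooled price = 9/11·15 + 2/11·4 = 13.
good-condition pays cost 6 for the inspection, so net payoff = 13 − 6 = 7.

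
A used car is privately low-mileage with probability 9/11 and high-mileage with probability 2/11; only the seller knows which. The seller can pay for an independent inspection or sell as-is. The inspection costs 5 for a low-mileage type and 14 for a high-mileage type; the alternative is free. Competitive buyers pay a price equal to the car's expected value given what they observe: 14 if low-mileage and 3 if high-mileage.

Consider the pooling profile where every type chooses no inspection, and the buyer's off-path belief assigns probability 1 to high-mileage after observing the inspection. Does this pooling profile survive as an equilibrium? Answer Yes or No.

On path, the buyer holds the prior and pays 9/11·14 + 2/11·3 = 12. Off path (the inspection), believing high-mileage, it pays 3.
low-mileage: no inspection nets 12; the inspection nets 3 − 5 = -2. low-mileage stays.
high-mileage: no inspection nets 12; the inspection nets 3 − 14 = -11. high-mileage stays.
No type deviates, so pooling is sustained.

Yes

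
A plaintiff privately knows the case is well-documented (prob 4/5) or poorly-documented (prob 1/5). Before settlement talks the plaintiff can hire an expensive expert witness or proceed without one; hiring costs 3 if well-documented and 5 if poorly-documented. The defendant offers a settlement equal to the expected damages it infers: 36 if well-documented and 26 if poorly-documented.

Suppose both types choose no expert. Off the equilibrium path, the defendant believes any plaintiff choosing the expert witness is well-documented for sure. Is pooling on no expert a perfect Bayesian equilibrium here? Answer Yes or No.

On path, the defendant holds the prior and pays 4/5·36 + 1/5·26 = 34. Off path (the expert witness), believing well-documented, it pays 36.
well-documented: no expert nets 34; the expert witness nets 36 − 3 = 33. well-documented stays.
poorly-documented: no expert nets 34; the expert witness nets 36 − 5 = 31. poorly-documented stays.
No type deviates, so pooling is sustained.

Yes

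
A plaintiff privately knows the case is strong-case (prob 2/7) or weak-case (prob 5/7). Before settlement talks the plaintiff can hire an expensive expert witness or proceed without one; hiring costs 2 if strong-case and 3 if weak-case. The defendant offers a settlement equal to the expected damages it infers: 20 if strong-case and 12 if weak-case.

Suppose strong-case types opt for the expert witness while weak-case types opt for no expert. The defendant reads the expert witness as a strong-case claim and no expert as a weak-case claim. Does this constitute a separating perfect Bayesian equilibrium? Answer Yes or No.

Under these beliefs, the expert witness earns settlement 20 and no expert earns settlement 12.
strong-case: the expert witness nets 20 − 2 = 18; no expert nets 12. strong-case prefers the expert witness.
weak-case: the expert witness nets 20 − 3 = 17; no expert nets 12. weak-case would deviate to the expert witness.
weak-case has a profitable deviation, so the profile is not an equilibrium.

No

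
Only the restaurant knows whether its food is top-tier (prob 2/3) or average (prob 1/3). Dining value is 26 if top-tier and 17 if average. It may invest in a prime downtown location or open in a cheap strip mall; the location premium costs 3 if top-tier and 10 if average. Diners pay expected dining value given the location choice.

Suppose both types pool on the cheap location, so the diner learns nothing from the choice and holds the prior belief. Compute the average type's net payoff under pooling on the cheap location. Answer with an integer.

Pooled price premium = 2/3·26 + 1/3·17 = 23.
average pays no cost for the cheap location, so net payoff = 23.

23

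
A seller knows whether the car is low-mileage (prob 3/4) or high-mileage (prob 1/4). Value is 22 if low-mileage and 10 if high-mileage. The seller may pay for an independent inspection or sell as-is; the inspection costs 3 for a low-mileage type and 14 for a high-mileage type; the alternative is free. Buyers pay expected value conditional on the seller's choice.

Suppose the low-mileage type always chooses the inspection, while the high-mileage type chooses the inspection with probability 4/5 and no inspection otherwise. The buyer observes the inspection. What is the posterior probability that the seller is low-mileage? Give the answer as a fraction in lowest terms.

15/19

P(the inspection) = (3/4)·1 + (1/4)·(4/5) = 19/20.
By Bayes' rule, P(low-mileage | the inspection) = (3/4) / (19/20) = 15/19.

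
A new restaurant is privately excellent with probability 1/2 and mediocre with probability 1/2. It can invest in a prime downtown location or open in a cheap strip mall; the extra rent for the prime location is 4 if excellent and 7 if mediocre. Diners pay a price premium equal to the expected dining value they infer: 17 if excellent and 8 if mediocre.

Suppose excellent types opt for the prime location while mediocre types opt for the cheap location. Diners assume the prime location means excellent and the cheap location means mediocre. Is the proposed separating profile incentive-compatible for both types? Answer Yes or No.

No

Under these beliefs, the prime location earns price premium 17 and the cheap location earns price premium 8.
excellent: the prime location nets 17 − 4 = 13; the cheap location nets 8. excellent prefers the prime location.
mediocre: the prime location nets 17 − 7 = 10; the cheap location nets 8. mediocre would deviate to the prime location.
mediocre has a profitable deviation, so the profile is not an equilibrium.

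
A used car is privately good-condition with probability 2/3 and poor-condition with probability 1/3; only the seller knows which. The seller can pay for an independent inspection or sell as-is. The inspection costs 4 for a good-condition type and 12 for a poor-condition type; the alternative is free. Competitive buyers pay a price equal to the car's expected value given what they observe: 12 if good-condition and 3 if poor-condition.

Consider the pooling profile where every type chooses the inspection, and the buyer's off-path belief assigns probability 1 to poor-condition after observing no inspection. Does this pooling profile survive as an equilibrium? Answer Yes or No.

No

On path, the buyer holds the prior and pays 2/3·12 + 1/3·3 = 9. Off path (no inspection), believing poor-condition, it pays 3.
good-condition: the inspection nets 9 − 4 = 5; no inspection nets 3. good-condition stays.
poor-condition: the inspection nets 9 − 12 = -3; no inspection nets 3. poor-condition would deviate.
A type deviates, so pooling fails.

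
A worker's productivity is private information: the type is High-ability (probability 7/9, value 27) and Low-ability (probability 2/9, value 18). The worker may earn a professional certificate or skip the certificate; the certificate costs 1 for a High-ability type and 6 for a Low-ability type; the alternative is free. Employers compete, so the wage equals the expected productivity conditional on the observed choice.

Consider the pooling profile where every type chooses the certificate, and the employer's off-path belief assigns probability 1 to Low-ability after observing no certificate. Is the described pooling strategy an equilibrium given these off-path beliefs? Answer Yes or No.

Yes

On path, the employer holds the prior and pays 7/9·27 + 2/9·18 = 25. Off path (no certificate), believing Low-ability, it pays 18.
High-ability: the certificate nets 25 − 1 = 24; no certificate nets 18. High-ability stays.
Low-ability: the certificate nets 25 − 6 = 19; no certificate nets 18. Low-ability stays.
No type deviates, so pooling is sustained.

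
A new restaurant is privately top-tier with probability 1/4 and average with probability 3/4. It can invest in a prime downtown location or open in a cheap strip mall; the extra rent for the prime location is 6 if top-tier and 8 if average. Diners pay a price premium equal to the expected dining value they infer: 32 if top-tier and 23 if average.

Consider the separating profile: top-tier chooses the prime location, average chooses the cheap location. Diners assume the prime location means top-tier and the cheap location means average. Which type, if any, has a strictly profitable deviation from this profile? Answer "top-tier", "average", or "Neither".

The prime location pays 32; the cheap location pays 23.
top-tier: assigned the prime location, nets 32 − 6 = 26; deviating to the cheap location nets 23.
average: assigned the cheap location, nets 23; deviating to the prime location nets 32 − 8 = 24.
The average type gains 1 by deviating.

average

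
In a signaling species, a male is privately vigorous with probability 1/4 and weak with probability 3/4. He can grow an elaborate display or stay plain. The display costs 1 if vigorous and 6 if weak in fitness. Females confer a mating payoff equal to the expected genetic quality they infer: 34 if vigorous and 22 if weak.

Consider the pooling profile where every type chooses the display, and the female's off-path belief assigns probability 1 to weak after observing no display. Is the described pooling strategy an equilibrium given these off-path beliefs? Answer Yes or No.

No

On path, the female holds the prior and pays 1/4·34 + 3/4·22 = 25. Off path (no display), believing weak, it pays 22.
vigorous: the display nets 25 − 1 = 24; no display nets 22. vigorous stays.
weak: the display nets 25 − 6 = 19; no display nets 22. weak would deviate.
A type deviates, so pooling fails.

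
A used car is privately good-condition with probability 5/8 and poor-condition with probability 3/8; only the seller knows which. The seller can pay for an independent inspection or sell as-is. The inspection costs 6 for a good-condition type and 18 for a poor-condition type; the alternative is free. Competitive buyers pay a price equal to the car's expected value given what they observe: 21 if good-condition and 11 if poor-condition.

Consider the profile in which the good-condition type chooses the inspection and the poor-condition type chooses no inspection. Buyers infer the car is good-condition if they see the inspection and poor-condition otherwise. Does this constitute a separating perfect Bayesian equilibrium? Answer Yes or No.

Under these beliefs, the inspection earns price 21 and no inspection earns price 11.
good-condition: the inspection nets 21 − 6 = 15; no inspection nets 11. good-condition prefers the inspection.
poor-condition: the inspection nets 21 − 18 = 3; no inspection nets 11. poor-condition prefers no inspection.
Neither type deviates, so the separating profile is an equilibrium.

Yes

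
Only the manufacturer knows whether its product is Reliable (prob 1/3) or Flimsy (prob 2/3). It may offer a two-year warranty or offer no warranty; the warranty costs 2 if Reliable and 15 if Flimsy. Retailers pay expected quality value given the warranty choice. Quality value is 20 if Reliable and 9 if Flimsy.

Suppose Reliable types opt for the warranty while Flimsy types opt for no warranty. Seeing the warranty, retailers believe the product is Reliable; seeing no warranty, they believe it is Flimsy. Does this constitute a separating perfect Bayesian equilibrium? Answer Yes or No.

Yes

Under these beliefs, the warranty earns price 20 and no warranty earns price 9.
Reliable: the warranty nets 20 − 2 = 18; no warranty nets 9. Reliable prefers the warranty.
Flimsy: the warranty nets 20 − 15 = 5; no warranty nets 9. Flimsy prefers no warranty.
Neither type deviates, so the separating profile is an equilibrium.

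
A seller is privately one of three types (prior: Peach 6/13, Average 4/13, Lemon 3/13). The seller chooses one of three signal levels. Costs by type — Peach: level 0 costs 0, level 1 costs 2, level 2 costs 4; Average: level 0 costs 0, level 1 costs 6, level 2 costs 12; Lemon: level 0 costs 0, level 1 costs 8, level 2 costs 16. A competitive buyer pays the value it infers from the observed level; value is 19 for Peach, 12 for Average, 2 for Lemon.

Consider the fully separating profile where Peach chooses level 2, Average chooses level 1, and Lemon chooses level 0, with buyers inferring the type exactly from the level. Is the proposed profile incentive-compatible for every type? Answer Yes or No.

Separating prices: level 2 → 19, level 1 → 12, level 0 → 2.
Peach (assigned level 2): level 0: 2 − 0 = 2; level 1: 12 − 2 = 10; level 2: 19 − 4 = 15. Peach stays.
Average (assigned level 1): level 0: 2 − 0 = 2; level 1: 12 − 6 = 6; level 2: 19 − 12 = 7. Average prefers level 2.
Lemon (assigned level 0): level 0: 2 − 0 = 2; level 1: 12 − 8 = 4; level 2: 19 − 16 = 3. Lemon prefers level 1.
At least one type deviates; the separating profile fails.

No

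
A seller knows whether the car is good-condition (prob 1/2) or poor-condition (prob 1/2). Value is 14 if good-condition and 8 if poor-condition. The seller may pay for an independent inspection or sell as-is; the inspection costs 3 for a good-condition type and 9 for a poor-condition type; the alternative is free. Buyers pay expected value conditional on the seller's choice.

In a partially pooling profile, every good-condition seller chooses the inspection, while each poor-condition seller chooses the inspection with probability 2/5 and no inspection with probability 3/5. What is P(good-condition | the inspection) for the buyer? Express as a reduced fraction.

P(the inspection) = (1/2)·1 + (1/2)·(2/5) = 7/10.
By Bayes' rule, P(good-condition | the inspection) = (1/2) / (7/10) = 5/7.

5/7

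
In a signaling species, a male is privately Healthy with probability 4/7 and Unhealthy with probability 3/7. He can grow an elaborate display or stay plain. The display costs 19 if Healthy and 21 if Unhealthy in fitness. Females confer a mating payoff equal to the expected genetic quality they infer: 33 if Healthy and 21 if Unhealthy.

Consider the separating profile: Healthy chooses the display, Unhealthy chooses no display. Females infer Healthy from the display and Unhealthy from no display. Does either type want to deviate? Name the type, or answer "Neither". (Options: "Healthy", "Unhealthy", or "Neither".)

Healthy

The display pays 33; no display pays 21.
Healthy: assigned the display, nets 33 − 19 = 14; deviating to no display nets 21.
Unhealthy: assigned no display, nets 21; deviating to the display nets 33 − 21 = 12.
The Healthy type gains 7 by deviating.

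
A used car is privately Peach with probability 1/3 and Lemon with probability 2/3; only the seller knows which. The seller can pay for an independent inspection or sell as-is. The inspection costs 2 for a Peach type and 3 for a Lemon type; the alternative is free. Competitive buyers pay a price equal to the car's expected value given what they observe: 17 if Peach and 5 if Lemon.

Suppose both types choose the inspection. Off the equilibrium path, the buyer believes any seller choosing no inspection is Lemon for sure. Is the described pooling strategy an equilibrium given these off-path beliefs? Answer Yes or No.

Yes

On path, the buyer holds the prior and pays 1/3·17 + 2/3·5 = 9. Off path (no inspection), believing Lemon, it pays 5.
Peach: the inspection nets 9 − 2 = 7; no inspection nets 5. Peach stays.
Lemon: the inspection nets 9 − 3 = 6; no inspection nets 5. Lemon stays.
No type deviates, so pooling is sustained.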